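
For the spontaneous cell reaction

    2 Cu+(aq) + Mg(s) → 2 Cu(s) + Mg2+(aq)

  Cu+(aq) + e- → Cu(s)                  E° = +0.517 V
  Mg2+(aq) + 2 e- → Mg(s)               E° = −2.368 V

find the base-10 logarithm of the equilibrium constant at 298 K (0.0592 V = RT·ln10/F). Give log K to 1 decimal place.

log K = 97.5

The Cu⁺/Cu couple is reduced (cathode); E°cell = +0.517 − (−2.368) = +2.885 V with n = 2.
At equilibrium E = 0, so log K = nE°cell / 0.0592 = (2)(+2.885) / 0.0592 = 97.5.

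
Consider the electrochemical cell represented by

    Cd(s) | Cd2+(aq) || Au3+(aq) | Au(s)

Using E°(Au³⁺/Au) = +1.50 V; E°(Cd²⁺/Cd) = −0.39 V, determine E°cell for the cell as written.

By convention the left-hand electrode in cell notation is the anode (oxidation) and the right-hand electrode is the cathode (reduction).
E°cell = E°(right) − E°(left) = +1.50 − (−0.39) = +1.89 V.

+1.89 V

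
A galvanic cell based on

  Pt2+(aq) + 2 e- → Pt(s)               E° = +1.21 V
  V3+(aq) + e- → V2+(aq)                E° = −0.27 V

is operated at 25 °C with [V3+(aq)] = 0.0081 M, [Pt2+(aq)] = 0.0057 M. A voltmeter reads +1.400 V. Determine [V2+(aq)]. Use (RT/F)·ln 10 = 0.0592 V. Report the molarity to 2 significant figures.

With Pt²⁺/Pt at the cathode and V³⁺/V²⁺ at the anode, E°cell = +1.21 − (−0.27) = +1.48 V (n = 2).
Since E = E° − (0.0592/n)·log Q, log Q = n(E° − E)/0.0592 = 2.703.
Balancing electrons gives Pt2+(aq) + 2 V2+(aq) → Pt(s) + 2 V3+(aq); thus Q = [V3+(aq)]^2 / ([Pt2+(aq)]·[V2+(aq)]^2).
Isolating [V2+(aq)] in Q = 10^{2.703} yields log [V2+(aq)] = −2.321, i.e. 0.0048 M.

0.0048 M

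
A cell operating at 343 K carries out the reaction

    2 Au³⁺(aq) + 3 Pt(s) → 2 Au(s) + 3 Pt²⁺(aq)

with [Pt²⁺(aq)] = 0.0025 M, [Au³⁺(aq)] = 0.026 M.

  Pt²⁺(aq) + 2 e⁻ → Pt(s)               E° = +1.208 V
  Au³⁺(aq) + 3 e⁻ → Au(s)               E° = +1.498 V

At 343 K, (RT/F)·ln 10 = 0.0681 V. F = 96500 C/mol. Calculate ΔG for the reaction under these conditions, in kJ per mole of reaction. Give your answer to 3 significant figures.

−198 kJ/mol

E°cell = +1.498 − (+1.208) = +0.290 V; the balanced reaction transfers n = 6 electrons.
The reaction quotient is [Pt²⁺(aq)]^3 / [Au³⁺(aq)]^2 = 2.31×10^−5; by Nernst, E = +0.290 − (0.0681/6)(−4.636) = +0.3426 V.
ΔG = −nFE = −(6)(96500)(+0.3426) J/mol = −198 kJ/mol.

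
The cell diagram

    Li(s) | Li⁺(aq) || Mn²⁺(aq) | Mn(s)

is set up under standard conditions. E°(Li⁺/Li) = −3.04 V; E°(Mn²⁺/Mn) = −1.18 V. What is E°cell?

+1.86 V

By convention the left-hand electrode in cell notation is the anode (oxidation) and the right-hand electrode is the cathode (reduction).
E°cell = E°(right) − E°(left) = −1.18 − (−3.04) = +1.86 V.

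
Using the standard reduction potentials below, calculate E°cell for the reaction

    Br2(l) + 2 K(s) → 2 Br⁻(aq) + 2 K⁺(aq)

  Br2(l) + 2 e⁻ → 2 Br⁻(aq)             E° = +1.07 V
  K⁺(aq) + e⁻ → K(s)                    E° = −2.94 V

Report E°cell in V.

+4.01 V

Br2(l) gains electrons, so the Br₂/Br⁻ couple is the cathode; the K⁺/K couple is the anode.
E°cell = E°(cathode) − E°(anode) = +1.07 − (−2.94) = +4.01 V.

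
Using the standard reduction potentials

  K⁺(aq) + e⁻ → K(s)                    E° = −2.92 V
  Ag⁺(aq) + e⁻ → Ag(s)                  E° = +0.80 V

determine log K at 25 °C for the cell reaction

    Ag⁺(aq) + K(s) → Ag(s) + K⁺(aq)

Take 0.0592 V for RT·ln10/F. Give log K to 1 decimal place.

log K = 62.8

The Ag⁺/Ag couple is reduced (cathode); E°cell = +0.80 − (−2.92) = +3.72 V with n = 1.
At equilibrium E = 0, so log K = nE°cell / 0.0592 = (1)(+3.72) / 0.0592 = 62.8.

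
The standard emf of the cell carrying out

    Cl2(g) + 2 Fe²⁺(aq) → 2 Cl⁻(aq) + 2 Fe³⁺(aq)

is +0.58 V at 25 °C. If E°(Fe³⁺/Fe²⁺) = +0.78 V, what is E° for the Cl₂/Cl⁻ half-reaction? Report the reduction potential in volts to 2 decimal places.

In the reaction as written the Cl₂/Cl⁻ couple is reduced (cathode) and Fe³⁺/Fe²⁺ is oxidized (anode), so E°cell = E°(Cl₂/Cl⁻) − E°(Fe³⁺/Fe²⁺).
E°(Cl₂/Cl⁻) = E°cell + E°(anode) = +0.58 + (+0.78) = +1.36 V.

+1.36 V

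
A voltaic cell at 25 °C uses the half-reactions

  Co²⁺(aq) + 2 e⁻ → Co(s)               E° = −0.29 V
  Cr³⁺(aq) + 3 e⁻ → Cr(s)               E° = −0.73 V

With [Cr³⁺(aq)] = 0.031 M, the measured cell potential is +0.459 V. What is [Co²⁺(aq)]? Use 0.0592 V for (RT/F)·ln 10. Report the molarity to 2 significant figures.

The Co²⁺/Co couple has the larger reduction potential, so it is the cathode: E°cell = −0.29 − (−0.73) = +0.44 V and n = 6.
Rearranging E = E° − (0.0592/n)·log Q gives log Q = 6(+0.44 − (+0.459))/0.0592 = −1.926.
Balancing electrons gives 3 Co²⁺(aq) + 2 Cr(s) → 3 Co(s) + 2 Cr³⁺(aq); thus Q = [Cr³⁺(aq)]^2 / [Co²⁺(aq)]^3.
Isolating [Co²⁺(aq)] in Q = 10^{−1.926} yields log [Co²⁺(aq)] = −0.364, i.e. 0.43 M.

0.43 M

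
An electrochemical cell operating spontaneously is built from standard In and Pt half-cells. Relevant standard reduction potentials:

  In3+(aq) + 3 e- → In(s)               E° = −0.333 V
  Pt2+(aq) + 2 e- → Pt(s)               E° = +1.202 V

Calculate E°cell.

Of the two couples in this cell, the one with the more positive reduction potential is reduced at the cathode: here that is Pt²⁺/Pt (+1.202 V); In³⁺/In (−0.333 V) is the anode.
E°cell = E°(cathode) − E°(anode) = +1.202 − (−0.333) = +1.535 V.

+1.535 V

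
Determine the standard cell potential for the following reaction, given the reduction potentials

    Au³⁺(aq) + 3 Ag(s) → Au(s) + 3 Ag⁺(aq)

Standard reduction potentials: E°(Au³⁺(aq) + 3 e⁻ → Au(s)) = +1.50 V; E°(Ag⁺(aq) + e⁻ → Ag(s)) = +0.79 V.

In the reaction as written, Au³⁺(aq) is reduced (cathode) and Ag⁺(aq) is produced by oxidation at the anode.
E°cell = E°(cathode) − E°(anode) = +1.50 − (+0.79) = +0.71 V.
The positive value indicates the reaction is spontaneous as written.

+0.71 V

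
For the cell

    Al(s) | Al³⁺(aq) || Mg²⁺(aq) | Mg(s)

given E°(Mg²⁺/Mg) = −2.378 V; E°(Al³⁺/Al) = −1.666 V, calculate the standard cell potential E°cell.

By convention the left-hand electrode in cell notation is the anode (oxidation) and the right-hand electrode is the cathode (reduction).
E°cell = E°(right) − E°(left) = −2.378 − (−1.666) = −0.712 V.
The negative sign shows that, as written, the cell would require an external voltage to drive the reaction.

−0.712 V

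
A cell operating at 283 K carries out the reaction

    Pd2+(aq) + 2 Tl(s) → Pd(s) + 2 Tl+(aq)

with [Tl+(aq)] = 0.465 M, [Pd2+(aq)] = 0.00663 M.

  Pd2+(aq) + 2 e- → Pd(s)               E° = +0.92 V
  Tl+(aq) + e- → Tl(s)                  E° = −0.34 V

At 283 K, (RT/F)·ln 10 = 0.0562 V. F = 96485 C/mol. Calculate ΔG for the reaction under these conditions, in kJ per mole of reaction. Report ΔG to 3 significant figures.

With Pd²⁺/Pd reduced at the cathode, E°cell = +0.92 − (−0.34) = +1.26 V and n = 2.
Here Q = [Tl+(aq)]^2 / [Pd2+(aq)] = 32.6 (log Q = 1.513), giving E = +1.26 − (0.0562/2)·(1.513) = +1.2175 V.
Finally ΔG = −nFE = −(2)(96485 C/mol)(+1.2175 V) = −235 kJ/mol.

−235 kJ/mol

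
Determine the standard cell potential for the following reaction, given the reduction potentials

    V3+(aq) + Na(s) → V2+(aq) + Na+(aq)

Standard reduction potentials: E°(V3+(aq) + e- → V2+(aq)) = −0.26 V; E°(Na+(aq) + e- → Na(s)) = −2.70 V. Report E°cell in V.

In the reaction as written, V3+(aq) is reduced (cathode) and Na+(aq) is produced by oxidation at the anode.
E°cell = E°(cathode) − E°(anode) = −0.26 − (−2.70) = +2.44 V.

+2.44 V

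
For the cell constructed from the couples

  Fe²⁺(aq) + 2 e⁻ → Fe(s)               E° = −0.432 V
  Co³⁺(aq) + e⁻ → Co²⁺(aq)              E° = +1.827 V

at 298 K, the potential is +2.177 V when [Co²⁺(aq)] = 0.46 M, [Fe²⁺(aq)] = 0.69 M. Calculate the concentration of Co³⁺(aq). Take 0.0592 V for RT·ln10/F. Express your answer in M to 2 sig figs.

0.016 M

With Co³⁺/Co²⁺ at the cathode and Fe²⁺/Fe at the anode, E°cell = +1.827 − (−0.432) = +2.259 V (n = 2).
Rearranging E = E° − (0.0592/n)·log Q gives log Q = 2(+2.259 − (+2.177))/0.0592 = 2.770.
Balancing electrons gives 2 Co³⁺(aq) + Fe(s) → 2 Co²⁺(aq) + Fe²⁺(aq); thus Q = ([Co²⁺(aq)]^2·[Fe²⁺(aq)]) / [Co³⁺(aq)]^2.
Solving for the unknown gives log [Co³⁺(aq)] = −1.803, so [Co³⁺(aq)] ≈ 0.016 M.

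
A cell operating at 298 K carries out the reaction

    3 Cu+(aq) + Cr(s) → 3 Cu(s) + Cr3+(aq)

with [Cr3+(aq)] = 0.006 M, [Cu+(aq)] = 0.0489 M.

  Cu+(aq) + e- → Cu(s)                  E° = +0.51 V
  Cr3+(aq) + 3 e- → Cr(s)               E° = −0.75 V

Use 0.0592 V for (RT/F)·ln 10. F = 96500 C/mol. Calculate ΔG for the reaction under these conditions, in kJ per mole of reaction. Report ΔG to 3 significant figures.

The standard cell potential is +0.51 − (−0.75) = +1.26 V, with n = 3 electrons in the balanced equation.
Here Q = [Cr3+(aq)] / [Cu+(aq)]^3 = 51.3 (log Q = 1.710), giving E = +1.26 − (0.0592/3)·(1.710) = +1.2263 V.
ΔG = −nFE = −(3)(96500)(+1.2263) J/mol = −355 kJ/mol.

−355 kJ/mol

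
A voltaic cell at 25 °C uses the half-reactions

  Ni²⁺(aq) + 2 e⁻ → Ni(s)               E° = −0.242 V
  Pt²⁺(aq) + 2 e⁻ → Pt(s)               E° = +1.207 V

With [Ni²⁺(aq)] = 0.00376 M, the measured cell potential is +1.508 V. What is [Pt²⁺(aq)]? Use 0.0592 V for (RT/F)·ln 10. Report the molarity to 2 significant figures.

The Pt²⁺/Pt couple has the larger reduction potential, so it is the cathode: E°cell = +1.207 − (−0.242) = +1.449 V and n = 2.
Since E = E° − (0.0592/n)·log Q, log Q = n(E° − E)/0.0592 = −1.993.
Balancing electrons gives Pt²⁺(aq) + Ni(s) → Pt(s) + Ni²⁺(aq); thus Q = [Ni²⁺(aq)] / [Pt²⁺(aq)].
Isolating [Pt²⁺(aq)] in Q = 10^{−1.993} yields log [Pt²⁺(aq)] = −0.432, i.e. 0.37 M.

0.37 M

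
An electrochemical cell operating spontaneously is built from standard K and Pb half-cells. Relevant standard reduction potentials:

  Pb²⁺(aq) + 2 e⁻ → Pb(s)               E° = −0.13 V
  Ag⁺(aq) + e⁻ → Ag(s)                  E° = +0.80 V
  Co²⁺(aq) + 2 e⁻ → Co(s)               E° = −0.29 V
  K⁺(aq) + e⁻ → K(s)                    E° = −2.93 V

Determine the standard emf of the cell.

Of the two couples in this cell, the one with the more positive reduction potential is reduced at the cathode: here that is Pb²⁺/Pb (−0.13 V); K⁺/K (−2.93 V) is the anode.
E°cell = E°(cathode) − E°(anode) = −0.13 − (−2.93) = +2.80 V.

+2.80 V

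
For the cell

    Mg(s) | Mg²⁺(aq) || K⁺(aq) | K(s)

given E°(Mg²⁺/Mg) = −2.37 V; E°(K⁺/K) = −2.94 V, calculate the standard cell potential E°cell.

By convention the left-hand electrode in cell notation is the anode (oxidation) and the right-hand electrode is the cathode (reduction).
E°cell = E°(right) − E°(left) = −2.94 − (−2.37) = −0.57 V.
The negative sign shows that, as written, the cell would require an external voltage to drive the reaction.

−0.57 V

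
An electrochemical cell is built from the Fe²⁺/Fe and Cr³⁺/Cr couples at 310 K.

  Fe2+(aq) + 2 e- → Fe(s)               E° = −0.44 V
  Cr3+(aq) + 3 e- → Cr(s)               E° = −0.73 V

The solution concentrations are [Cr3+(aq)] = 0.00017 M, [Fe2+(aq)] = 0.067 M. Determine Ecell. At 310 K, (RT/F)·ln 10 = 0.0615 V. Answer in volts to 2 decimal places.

Since E°(Fe²⁺/Fe) > E°(Cr³⁺/Cr), Fe²⁺/Fe serves as the cathode.
The standard potential is −0.44 − (−0.73) = +0.29 V and the balanced reaction transfers n = 6 electrons.
Balancing gives 3 Fe2+(aq) + 2 Cr(s) → 3 Fe(s) + 2 Cr3+(aq); hence Q = [Cr3+(aq)]^2 / [Fe2+(aq)]^3 = 9.61×10^−5 (log Q = −4.017).
E = E° − (0.0615/n)·log Q = +0.29 − (0.0615/6)(−4.017) = +0.33 V.

+0.33 V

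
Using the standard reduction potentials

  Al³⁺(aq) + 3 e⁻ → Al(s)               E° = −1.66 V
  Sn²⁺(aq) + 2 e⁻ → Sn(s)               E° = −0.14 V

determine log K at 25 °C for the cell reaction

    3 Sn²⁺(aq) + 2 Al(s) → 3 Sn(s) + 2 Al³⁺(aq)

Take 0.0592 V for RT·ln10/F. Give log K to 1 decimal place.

The Sn²⁺/Sn couple is reduced (cathode); E°cell = −0.14 − (−1.66) = +1.52 V with n = 6.
At equilibrium E = 0, so log K = nE°cell / 0.0592 = (6)(+1.52) / 0.0592 = 154.1.

log K = 154.1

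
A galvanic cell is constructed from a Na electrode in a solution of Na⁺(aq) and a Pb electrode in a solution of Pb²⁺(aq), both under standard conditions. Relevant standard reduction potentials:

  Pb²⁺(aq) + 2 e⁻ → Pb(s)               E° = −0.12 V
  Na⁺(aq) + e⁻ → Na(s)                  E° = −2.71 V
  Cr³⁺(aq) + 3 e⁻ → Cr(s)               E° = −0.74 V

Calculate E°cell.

Of the two couples in this cell, the one with the more positive reduction potential is reduced at the cathode: here that is Pb²⁺/Pb (−0.12 V); Na⁺/Na (−2.71 V) is the anode.
E°cell = E°(cathode) − E°(anode) = −0.12 − (−2.71) = +2.59 V.

+2.59 V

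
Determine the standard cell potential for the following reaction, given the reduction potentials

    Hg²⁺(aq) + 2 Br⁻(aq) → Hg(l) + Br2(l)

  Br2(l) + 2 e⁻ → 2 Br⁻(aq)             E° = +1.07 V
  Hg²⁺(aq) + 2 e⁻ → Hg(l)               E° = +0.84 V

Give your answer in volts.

−0.23 V

In the reaction as written, Hg²⁺(aq) is reduced (cathode) and Br2(l) is produced by oxidation at the anode.
E°cell = E°(cathode) − E°(anode) = +0.84 − (+1.07) = −0.23 V.
The negative E°cell means the reaction is non-spontaneous in the direction written.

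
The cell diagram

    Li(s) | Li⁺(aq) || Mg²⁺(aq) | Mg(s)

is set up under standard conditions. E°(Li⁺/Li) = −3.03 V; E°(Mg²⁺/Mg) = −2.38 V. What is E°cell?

By convention the left-hand electrode in cell notation is the anode (oxidation) and the right-hand electrode is the cathode (reduction).
E°cell = E°(right) − E°(left) = −2.38 − (−3.03) = +0.65 V.

+0.65 V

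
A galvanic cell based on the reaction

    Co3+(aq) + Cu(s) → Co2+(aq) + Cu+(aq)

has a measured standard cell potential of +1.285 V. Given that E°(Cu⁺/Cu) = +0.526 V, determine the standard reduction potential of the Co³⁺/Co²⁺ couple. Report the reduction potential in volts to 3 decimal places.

In the reaction as written the Co³⁺/Co²⁺ couple is reduced (cathode) and Cu⁺/Cu is oxidized (anode), so E°cell = E°(Co³⁺/Co²⁺) − E°(Cu⁺/Cu).
E°(Co³⁺/Co²⁺) = E°cell + E°(anode) = +1.285 + (+0.526) = +1.811 V.

+1.811 V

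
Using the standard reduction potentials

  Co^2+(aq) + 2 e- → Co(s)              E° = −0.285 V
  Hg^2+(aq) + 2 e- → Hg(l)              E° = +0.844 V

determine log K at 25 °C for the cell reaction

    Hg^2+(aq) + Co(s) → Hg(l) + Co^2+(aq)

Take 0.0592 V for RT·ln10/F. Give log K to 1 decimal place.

The Hg²⁺/Hg couple is reduced (cathode); E°cell = +0.844 − (−0.285) = +1.129 V with n = 2.
At equilibrium E = 0, so log K = nE°cell / 0.0592 = (2)(+1.129) / 0.0592 = 38.1.

log K = 38.1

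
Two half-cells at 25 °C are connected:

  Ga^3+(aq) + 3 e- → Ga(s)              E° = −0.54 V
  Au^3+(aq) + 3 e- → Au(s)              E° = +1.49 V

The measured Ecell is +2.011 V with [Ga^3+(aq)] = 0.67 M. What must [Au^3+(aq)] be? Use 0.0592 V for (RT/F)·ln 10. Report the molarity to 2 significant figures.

0.073 M

Au³⁺/Au is the cathode (higher E°); E°cell = +1.49 − (−0.54) = +2.03 V with n = 3.
Rearranging E = E° − (0.0592/n)·log Q gives log Q = 3(+2.03 − (+2.011))/0.0592 = 0.963.
For Au^3+(aq) + Ga(s) → Au(s) + Ga^3+(aq), the reaction quotient is Q = [Ga^3+(aq)] / [Au^3+(aq)].
Substituting the known concentrations and solving, log [Au^3+(aq)] = −1.137 and [Au^3+(aq)] = 0.073 M.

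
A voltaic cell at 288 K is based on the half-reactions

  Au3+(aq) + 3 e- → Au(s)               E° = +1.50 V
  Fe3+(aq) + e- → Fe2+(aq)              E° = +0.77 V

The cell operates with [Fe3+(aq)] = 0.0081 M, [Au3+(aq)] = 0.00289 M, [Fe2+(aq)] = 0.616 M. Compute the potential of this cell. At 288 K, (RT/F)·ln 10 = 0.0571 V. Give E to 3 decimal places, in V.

Since E°(Au³⁺/Au) > E°(Fe³⁺/Fe²⁺), Au³⁺/Au serves as the cathode.
The standard potential is +1.50 − (+0.77) = +0.73 V and the balanced reaction transfers n = 3 electrons.
For the overall reaction Au3+(aq) + 3 Fe2+(aq) → Au(s) + 3 Fe3+(aq), Q = [Fe3+(aq)]^3 / ([Au3+(aq)]·[Fe2+(aq)]^3) = 0.000787, giving log Q = −3.104.
By the Nernst equation, E = +0.73 − (0.0571/3)·(−3.104) = +0.789 V.

+0.789 V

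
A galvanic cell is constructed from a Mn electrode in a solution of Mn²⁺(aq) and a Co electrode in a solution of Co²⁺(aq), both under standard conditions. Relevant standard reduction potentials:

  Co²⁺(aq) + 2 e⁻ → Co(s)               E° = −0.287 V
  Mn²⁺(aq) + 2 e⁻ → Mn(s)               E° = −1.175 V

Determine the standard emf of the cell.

Of the two couples in this cell, the one with the more positive reduction potential is reduced at the cathode: here that is Co²⁺/Co (−0.287 V); Mn²⁺/Mn (−1.175 V) is the anode.
E°cell = E°(cathode) − E°(anode) = −0.287 − (−1.175) = +0.888 V.

+0.888 V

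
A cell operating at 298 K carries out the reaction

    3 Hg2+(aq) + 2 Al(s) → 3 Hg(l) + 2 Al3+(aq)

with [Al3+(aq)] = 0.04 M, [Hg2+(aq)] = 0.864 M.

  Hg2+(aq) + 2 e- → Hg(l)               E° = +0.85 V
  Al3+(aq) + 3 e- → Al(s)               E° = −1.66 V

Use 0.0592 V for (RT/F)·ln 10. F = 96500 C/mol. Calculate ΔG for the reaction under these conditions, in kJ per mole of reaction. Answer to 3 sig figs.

E°cell = +0.85 − (−1.66) = +2.51 V; the balanced reaction transfers n = 6 electrons.
Here Q = [Al3+(aq)]^2 / [Hg2+(aq)]^3 = 0.00248 (log Q = −2.605), giving E = +2.51 − (0.0592/6)·(−2.605) = +2.5357 V.
ΔG = −nFE = −(6)(96500)(+2.5357) J/mol = −1470 kJ/mol.

−1470 kJ/mol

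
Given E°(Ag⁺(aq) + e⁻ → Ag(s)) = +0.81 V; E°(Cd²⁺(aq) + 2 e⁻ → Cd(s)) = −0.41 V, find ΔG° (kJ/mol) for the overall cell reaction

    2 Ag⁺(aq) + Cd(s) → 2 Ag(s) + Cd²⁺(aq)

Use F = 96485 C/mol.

−235 kJ/mol

In the reaction as written Ag⁺(aq) is reduced, so the Ag⁺/Ag couple is the cathode and Cd²⁺/Cd is the anode.
E°cell = +0.81 − (−0.41) = +1.22 V; balancing electrons gives n = 2.
ΔG° = −nFE°cell = −(2)(96485)(+1.22) J/mol = −235 kJ/mol.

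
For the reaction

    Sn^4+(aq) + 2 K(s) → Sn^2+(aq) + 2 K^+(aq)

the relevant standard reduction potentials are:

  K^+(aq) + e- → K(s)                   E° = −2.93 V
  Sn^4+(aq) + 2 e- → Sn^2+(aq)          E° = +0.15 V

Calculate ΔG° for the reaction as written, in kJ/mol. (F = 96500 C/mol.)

In the reaction as written Sn^4+(aq) is reduced, so the Sn⁴⁺/Sn²⁺ couple is the cathode and K⁺/K is the anode.
E°cell = +0.15 − (−2.93) = +3.08 V; balancing electrons gives n = 2.
ΔG° = −nFE°cell = −(2)(96500)(+3.08) J/mol = −594 kJ/mol.

−594 kJ/mol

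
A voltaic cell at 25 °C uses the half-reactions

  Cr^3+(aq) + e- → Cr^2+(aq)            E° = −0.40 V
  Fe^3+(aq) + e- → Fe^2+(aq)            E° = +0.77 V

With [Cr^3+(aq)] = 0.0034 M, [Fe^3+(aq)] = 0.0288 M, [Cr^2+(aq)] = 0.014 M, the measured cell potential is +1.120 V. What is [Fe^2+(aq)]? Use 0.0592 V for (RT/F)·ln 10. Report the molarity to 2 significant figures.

0.83 M

Fe³⁺/Fe²⁺ is the cathode (higher E°); E°cell = +0.77 − (−0.40) = +1.17 V with n = 1.
Since E = E° − (0.0592/n)·log Q, log Q = n(E° − E)/0.0592 = 0.845.
The balanced reaction is Fe^3+(aq) + Cr^2+(aq) → Fe^2+(aq) + Cr^3+(aq), so Q = ([Fe^2+(aq)]·[Cr^3+(aq)]) / ([Fe^3+(aq)]·[Cr^2+(aq)]).
Isolating [Fe^2+(aq)] in Q = 10^{0.845} yields log [Fe^2+(aq)] = −0.081, i.e. 0.83 M.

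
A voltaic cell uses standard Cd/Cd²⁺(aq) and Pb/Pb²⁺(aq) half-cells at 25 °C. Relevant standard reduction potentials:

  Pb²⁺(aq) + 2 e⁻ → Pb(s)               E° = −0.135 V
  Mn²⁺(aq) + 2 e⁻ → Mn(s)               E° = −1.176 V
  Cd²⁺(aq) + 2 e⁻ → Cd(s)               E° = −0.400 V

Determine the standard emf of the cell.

+0.265 V

The Pb²⁺/Pb couple has the higher E°, so Pb ion is reduced (cathode) and Cd is oxidized (anode).
E°cell = E°(cathode) − E°(anode) = −0.135 − (−0.400) = +0.265 V.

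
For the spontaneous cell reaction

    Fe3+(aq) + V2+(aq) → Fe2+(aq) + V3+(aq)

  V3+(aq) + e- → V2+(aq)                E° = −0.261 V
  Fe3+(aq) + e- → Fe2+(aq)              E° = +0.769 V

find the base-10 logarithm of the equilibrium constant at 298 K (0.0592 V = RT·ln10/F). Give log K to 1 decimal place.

log K = 17.4

The Fe³⁺/Fe²⁺ couple is reduced (cathode); E°cell = +0.769 − (−0.261) = +1.030 V with n = 1.
At equilibrium E = 0, so log K = nE°cell / 0.0592 = (1)(+1.030) / 0.0592 = 17.4.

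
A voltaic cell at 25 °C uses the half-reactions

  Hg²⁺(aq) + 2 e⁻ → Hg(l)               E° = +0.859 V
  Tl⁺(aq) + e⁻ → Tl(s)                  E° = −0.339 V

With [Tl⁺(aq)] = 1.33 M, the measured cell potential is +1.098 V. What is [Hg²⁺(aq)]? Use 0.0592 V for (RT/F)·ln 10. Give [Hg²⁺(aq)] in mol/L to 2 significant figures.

The Hg²⁺/Hg couple has the larger reduction potential, so it is the cathode: E°cell = +0.859 − (−0.339) = +1.198 V and n = 2.
From the Nernst equation, log Q = n(E° − E)/0.0592 = 2·(+1.198 − (+1.098))/0.0592 = 3.378.
The balanced reaction is Hg²⁺(aq) + 2 Tl(s) → Hg(l) + 2 Tl⁺(aq), so Q = [Tl⁺(aq)]^2 / [Hg²⁺(aq)].
Solving for the unknown gives log [Hg²⁺(aq)] = −3.130, so [Hg²⁺(aq)] ≈ 0.00074 M.

0.00074 M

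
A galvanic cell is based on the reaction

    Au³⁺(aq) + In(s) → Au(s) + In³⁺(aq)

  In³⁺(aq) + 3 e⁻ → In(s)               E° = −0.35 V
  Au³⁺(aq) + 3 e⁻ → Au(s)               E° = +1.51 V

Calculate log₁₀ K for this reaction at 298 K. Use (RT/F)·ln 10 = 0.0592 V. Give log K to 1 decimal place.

The Au³⁺/Au couple is reduced (cathode); E°cell = +1.51 − (−0.35) = +1.86 V with n = 3.
At equilibrium E = 0, so log K = nE°cell / 0.0592 = (3)(+1.86) / 0.0592 = 94.3.

log K = 94.3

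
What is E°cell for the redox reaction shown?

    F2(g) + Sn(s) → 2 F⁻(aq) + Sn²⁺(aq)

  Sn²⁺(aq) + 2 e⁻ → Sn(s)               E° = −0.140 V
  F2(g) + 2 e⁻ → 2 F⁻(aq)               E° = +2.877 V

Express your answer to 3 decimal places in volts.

+3.017 V

F2(g) gains electrons, so the F₂/F⁻ couple is the cathode; the Sn²⁺/Sn couple is the anode.
E°cell = E°(cathode) − E°(anode) = +2.877 − (−0.140) = +3.017 V.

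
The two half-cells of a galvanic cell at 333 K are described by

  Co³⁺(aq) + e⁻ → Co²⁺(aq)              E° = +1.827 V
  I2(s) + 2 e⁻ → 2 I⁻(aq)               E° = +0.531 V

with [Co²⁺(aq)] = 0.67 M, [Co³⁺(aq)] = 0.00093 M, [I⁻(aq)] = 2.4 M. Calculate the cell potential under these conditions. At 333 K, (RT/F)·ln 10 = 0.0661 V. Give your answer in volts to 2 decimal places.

+1.13 V

The Co³⁺/Co²⁺ couple has the more positive E°, so it is the cathode; I₂/I⁻ is the anode.
E°cell = E°cat − E°an = +1.827 − (+0.531) = +1.296 V; n = 2.
For the overall reaction 2 Co³⁺(aq) + 2 I⁻(aq) → 2 Co²⁺(aq) + I2(s), Q = [Co²⁺(aq)]^2 / ([Co³⁺(aq)]^2·[I⁻(aq)]^2) = 9.01×10^4, giving log Q = 4.955.
Applying E = E° − (RT ln10/nF)·log Q gives +1.296 − (0.0661/2)(4.955) = +1.13 V.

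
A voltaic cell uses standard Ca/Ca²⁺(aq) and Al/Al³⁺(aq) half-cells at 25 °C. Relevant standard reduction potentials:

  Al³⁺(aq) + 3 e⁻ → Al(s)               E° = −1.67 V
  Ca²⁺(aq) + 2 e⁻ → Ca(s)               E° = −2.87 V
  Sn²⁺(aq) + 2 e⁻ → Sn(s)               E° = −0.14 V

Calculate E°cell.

+1.20 V

The Al³⁺/Al couple has the higher E°, so Al ion is reduced (cathode) and Ca is oxidized (anode).
E°cell = E°(cathode) − E°(anode) = −1.67 − (−2.87) = +1.20 V.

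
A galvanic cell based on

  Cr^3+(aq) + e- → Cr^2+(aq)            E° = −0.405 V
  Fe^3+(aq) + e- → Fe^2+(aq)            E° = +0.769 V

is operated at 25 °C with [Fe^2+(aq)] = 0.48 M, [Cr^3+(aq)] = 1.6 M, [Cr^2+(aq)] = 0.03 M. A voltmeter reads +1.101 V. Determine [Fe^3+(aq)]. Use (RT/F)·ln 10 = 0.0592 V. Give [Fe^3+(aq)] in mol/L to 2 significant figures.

1.5 M

The Fe³⁺/Fe²⁺ couple has the larger reduction potential, so it is the cathode: E°cell = +0.769 − (−0.405) = +1.174 V and n = 1.
From the Nernst equation, log Q = n(E° − E)/0.0592 = 1·(+1.174 − (+1.101))/0.0592 = 1.233.
For Fe^3+(aq) + Cr^2+(aq) → Fe^2+(aq) + Cr^3+(aq), the reaction quotient is Q = ([Fe^2+(aq)]·[Cr^3+(aq)]) / ([Fe^3+(aq)]·[Cr^2+(aq)]).
Substituting the known concentrations and solving, log [Fe^3+(aq)] = 0.175 and [Fe^3+(aq)] = 1.5 M.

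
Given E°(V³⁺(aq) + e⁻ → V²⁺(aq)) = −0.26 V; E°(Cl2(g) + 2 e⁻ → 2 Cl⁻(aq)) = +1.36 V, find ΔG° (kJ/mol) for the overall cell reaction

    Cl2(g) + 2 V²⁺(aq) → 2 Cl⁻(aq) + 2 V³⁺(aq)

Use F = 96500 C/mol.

In the reaction as written Cl2(g) is reduced, so the Cl₂/Cl⁻ couple is the cathode and V³⁺/V²⁺ is the anode.
E°cell = +1.36 − (−0.26) = +1.62 V; balancing electrons gives n = 2.
ΔG° = −nFE°cell = −(2)(96500)(+1.62) J/mol = −313 kJ/mol.

−313 kJ/mol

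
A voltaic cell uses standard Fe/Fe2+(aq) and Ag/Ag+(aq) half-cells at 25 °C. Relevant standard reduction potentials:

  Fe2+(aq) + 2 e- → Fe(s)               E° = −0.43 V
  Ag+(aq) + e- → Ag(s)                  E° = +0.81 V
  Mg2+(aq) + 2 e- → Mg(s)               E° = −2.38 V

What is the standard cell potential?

+1.24 V

The Ag⁺/Ag couple has the higher E°, so Ag ion is reduced (cathode) and Fe is oxidized (anode).
E°cell = E°(cathode) − E°(anode) = +0.81 − (−0.43) = +1.24 V.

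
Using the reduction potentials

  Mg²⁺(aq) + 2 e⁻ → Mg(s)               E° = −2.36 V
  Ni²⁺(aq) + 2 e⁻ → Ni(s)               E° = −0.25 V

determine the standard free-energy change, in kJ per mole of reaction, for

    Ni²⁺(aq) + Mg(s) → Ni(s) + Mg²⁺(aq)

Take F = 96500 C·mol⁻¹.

In the reaction as written Ni²⁺(aq) is reduced, so the Ni²⁺/Ni couple is the cathode and Mg²⁺/Mg is the anode.
E°cell = −0.25 − (−2.36) = +2.11 V; balancing electrons gives n = 2.
ΔG° = −nFE°cell = −(2)(96500)(+2.11) J/mol = −407 kJ/mol.

−407 kJ/mol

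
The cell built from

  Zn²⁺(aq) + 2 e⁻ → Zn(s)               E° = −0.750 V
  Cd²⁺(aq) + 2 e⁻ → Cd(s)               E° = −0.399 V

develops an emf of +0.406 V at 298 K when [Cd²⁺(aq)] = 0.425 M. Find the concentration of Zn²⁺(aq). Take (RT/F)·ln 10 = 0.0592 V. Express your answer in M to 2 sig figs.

0.0059 M

Cd²⁺/Cd is the cathode (higher E°); E°cell = −0.399 − (−0.750) = +0.351 V with n = 2.
Since E = E° − (0.0592/n)·log Q, log Q = n(E° − E)/0.0592 = −1.858.
For Cd²⁺(aq) + Zn(s) → Cd(s) + Zn²⁺(aq), the reaction quotient is Q = [Zn²⁺(aq)] / [Cd²⁺(aq)].
Solving for the unknown gives log [Zn²⁺(aq)] = −2.230, so [Zn²⁺(aq)] ≈ 0.0059 M.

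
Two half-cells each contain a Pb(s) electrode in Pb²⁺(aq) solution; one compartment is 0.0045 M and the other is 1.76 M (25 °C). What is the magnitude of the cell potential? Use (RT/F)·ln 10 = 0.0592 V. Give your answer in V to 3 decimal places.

0.077 V

For a concentration cell E°cell = 0, since both electrodes use the same couple.
The compartment with the higher Pb²⁺(aq) concentration (1.76 M) acts as the cathode; ions are reduced there and produced at the dilute (0.0045 M) anode.
With n = 2, Ecell = −(0.0592/2)·log([dilute]/[conc]) = −(0.0592/2)·log(0.0045/1.76) = +0.077 V.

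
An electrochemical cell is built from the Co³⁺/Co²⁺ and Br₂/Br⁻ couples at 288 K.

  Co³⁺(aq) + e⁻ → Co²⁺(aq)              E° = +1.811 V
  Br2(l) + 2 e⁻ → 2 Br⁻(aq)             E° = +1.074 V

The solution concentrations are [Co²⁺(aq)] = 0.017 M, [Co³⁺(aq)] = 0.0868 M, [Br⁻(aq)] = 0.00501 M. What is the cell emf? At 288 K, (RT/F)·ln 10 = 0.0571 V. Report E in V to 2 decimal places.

+0.65 V

Co³⁺/Co²⁺ is reduced (cathode, E° = +1.811 V) and Br₂/Br⁻ is oxidized (anode).
E°cell = +1.811 − (+1.074) = +0.737 V, with n = 2 electrons transferred.
The balanced reaction is 2 Co³⁺(aq) + 2 Br⁻(aq) → 2 Co²⁺(aq) + Br2(l), so Q = [Co²⁺(aq)]^2 / ([Co³⁺(aq)]^2·[Br⁻(aq)]^2) = 1.53×10^3 and log Q = 3.184.
By the Nernst equation, E = +0.737 − (0.0571/2)·(3.184) = +0.65 V.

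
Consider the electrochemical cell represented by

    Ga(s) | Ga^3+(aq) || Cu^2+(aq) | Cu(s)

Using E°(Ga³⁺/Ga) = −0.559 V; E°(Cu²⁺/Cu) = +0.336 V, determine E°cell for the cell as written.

+0.895 V

By convention the left-hand electrode in cell notation is the anode (oxidation) and the right-hand electrode is the cathode (reduction).
E°cell = E°(right) − E°(left) = +0.336 − (−0.559) = +0.895 V.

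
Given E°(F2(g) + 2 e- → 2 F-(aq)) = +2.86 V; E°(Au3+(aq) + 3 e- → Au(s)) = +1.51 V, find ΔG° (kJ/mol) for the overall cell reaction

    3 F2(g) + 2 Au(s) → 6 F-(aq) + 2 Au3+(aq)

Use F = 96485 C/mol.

−782 kJ/mol

In the reaction as written F2(g) is reduced, so the F₂/F⁻ couple is the cathode and Au³⁺/Au is the anode.
E°cell = +2.86 − (+1.51) = +1.35 V; balancing electrons gives n = 6.
ΔG° = −nFE°cell = −(6)(96485)(+1.35) J/mol = −782 kJ/mol.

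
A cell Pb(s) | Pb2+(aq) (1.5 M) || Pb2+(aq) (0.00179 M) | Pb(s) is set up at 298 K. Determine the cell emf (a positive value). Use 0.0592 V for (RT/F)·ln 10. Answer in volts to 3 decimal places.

0.087 V

For a concentration cell E°cell = 0, since both electrodes use the same couple.
The compartment with the higher Pb2+(aq) concentration (1.5 M) acts as the cathode; ions are reduced there and produced at the dilute (0.00179 M) anode.
With n = 2, Ecell = −(0.0592/2)·log([dilute]/[conc]) = −(0.0592/2)·log(0.00179/1.5) = +0.087 V.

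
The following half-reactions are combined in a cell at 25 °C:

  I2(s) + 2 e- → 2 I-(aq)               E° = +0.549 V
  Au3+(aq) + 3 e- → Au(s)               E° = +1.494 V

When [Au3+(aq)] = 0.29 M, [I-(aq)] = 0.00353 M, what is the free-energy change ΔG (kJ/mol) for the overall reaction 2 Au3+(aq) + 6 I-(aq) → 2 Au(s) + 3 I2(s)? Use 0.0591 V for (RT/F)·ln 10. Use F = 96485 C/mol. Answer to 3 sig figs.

−457 kJ/mol

With Au³⁺/Au reduced at the cathode, E°cell = +1.494 − (+0.549) = +0.945 V and n = 6.
Here Q = 1 / ([Au3+(aq)]^2·[I-(aq)]^6) = 6.15×10^15 (log Q = 15.789), giving E = +0.945 − (0.0591/6)·(15.789) = +0.7895 V.
Then ΔG = −nFE = −6 × 96485 × +0.7895 J/mol = −457 kJ/mol.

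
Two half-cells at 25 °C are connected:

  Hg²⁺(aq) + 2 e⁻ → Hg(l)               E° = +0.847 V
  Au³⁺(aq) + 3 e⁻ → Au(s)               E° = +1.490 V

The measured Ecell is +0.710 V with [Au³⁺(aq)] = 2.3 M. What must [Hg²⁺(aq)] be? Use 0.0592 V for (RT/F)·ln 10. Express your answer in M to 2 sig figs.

The Au³⁺/Au couple has the larger reduction potential, so it is the cathode: E°cell = +1.490 − (+0.847) = +0.643 V and n = 6.
Rearranging E = E° − (0.0592/n)·log Q gives log Q = 6(+0.643 − (+0.710))/0.0592 = −6.791.
Balancing electrons gives 2 Au³⁺(aq) + 3 Hg(l) → 2 Au(s) + 3 Hg²⁺(aq); thus Q = [Hg²⁺(aq)]^3 / [Au³⁺(aq)]^2.
Isolating [Hg²⁺(aq)] in Q = 10^{−6.791} yields log [Hg²⁺(aq)] = −2.023, i.e. 0.0095 M.

0.0095 M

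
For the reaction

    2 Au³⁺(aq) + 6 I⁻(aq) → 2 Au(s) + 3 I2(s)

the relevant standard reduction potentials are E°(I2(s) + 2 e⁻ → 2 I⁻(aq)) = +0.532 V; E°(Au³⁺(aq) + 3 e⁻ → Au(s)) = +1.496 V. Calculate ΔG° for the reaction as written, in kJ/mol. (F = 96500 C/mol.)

In the reaction as written Au³⁺(aq) is reduced, so the Au³⁺/Au couple is the cathode and I₂/I⁻ is the anode.
E°cell = +1.496 − (+0.532) = +0.964 V; balancing electrons gives n = 6.
ΔG° = −nFE°cell = −(6)(96500)(+0.964) J/mol = −558 kJ/mol.

−558 kJ/mol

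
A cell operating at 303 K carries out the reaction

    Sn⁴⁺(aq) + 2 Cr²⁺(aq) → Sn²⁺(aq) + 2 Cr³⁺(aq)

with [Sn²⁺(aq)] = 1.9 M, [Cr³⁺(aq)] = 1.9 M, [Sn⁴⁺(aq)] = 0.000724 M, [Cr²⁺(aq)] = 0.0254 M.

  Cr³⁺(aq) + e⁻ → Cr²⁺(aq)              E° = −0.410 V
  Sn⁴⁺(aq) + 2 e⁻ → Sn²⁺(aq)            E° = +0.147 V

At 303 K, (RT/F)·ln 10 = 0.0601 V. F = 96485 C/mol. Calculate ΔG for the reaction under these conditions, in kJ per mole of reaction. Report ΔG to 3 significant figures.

The standard cell potential is +0.147 − (−0.410) = +0.557 V, with n = 2 electrons in the balanced equation.
The reaction quotient is ([Sn²⁺(aq)]·[Cr³⁺(aq)]^2) / ([Sn⁴⁺(aq)]·[Cr²⁺(aq)]^2) = 1.47×10^7; by Nernst, E = +0.557 − (0.0601/2)(7.167) = +0.3416 V.
Finally ΔG = −nFE = −(2)(96485 C/mol)(+0.3416 V) = −65.9 kJ/mol.

−65.9 kJ/mol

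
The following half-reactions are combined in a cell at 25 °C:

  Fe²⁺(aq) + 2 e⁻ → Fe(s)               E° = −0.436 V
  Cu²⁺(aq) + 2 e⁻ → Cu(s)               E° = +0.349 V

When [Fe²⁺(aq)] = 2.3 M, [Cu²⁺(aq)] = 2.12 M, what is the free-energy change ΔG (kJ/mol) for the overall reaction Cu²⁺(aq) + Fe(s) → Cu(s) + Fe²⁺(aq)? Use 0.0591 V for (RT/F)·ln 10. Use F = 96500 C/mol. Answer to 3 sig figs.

−151 kJ/mol

E°cell = +0.349 − (−0.436) = +0.785 V; the balanced reaction transfers n = 2 electrons.
The reaction quotient is [Fe²⁺(aq)] / [Cu²⁺(aq)] = 1.08; by Nernst, E = +0.785 − (0.0591/2)(0.035) = +0.7840 V.
ΔG = −nFE = −(2)(96500)(+0.7840) J/mol = −151 kJ/mol.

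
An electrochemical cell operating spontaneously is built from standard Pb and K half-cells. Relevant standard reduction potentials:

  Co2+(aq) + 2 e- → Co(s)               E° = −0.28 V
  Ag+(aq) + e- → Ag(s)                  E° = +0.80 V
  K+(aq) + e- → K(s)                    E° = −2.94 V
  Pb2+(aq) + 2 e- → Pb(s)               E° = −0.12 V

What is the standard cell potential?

+2.82 V

The Pb²⁺/Pb couple has the higher E°, so Pb ion is reduced (cathode) and K is oxidized (anode).
E°cell = E°(cathode) − E°(anode) = −0.12 − (−2.94) = +2.82 V.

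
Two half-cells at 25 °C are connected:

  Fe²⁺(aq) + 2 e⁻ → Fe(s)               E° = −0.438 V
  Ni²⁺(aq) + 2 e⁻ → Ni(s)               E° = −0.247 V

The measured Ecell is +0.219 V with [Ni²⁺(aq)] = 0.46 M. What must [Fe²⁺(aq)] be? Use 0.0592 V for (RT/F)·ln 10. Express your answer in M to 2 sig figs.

0.052 M

With Ni²⁺/Ni at the cathode and Fe²⁺/Fe at the anode, E°cell = −0.247 − (−0.438) = +0.191 V (n = 2).
From the Nernst equation, log Q = n(E° − E)/0.0592 = 2·(+0.191 − (+0.219))/0.0592 = −0.946.
Balancing electrons gives Ni²⁺(aq) + Fe(s) → Ni(s) + Fe²⁺(aq); thus Q = [Fe²⁺(aq)] / [Ni²⁺(aq)].
Substituting the known concentrations and solving, log [Fe²⁺(aq)] = −1.283 and [Fe²⁺(aq)] = 0.052 M.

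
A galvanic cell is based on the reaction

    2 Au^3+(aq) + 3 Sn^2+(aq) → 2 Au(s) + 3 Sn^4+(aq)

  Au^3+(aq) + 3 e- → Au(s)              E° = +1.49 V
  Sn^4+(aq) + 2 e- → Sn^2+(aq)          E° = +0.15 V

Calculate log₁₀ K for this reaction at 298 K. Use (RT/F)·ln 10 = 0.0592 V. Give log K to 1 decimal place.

The Au³⁺/Au couple is reduced (cathode); E°cell = +1.49 − (+0.15) = +1.34 V with n = 6.
At equilibrium E = 0, so log K = nE°cell / 0.0592 = (6)(+1.34) / 0.0592 = 135.8.

log K = 135.8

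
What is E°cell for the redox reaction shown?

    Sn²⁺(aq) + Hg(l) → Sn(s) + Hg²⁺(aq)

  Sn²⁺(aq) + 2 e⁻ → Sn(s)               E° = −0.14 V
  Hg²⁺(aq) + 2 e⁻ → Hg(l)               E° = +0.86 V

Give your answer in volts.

−1.00 V

Sn²⁺(aq) gains electrons, so the Sn²⁺/Sn couple is the cathode; the Hg²⁺/Hg couple is the anode.
E°cell = E°(cathode) − E°(anode) = −0.14 − (+0.86) = −1.00 V.
The negative E°cell means the reaction is non-spontaneous in the direction written.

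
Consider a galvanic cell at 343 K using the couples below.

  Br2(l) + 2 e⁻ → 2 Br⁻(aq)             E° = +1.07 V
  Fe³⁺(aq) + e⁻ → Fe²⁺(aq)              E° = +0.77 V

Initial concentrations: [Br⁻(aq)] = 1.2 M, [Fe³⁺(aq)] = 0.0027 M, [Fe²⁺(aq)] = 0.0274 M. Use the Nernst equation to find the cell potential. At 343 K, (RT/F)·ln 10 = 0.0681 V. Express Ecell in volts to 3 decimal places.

Br₂/Br⁻ is reduced (cathode, E° = +1.07 V) and Fe³⁺/Fe²⁺ is oxidized (anode).
The standard potential is +1.07 − (+0.77) = +0.30 V and the balanced reaction transfers n = 2 electrons.
The balanced reaction is Br2(l) + 2 Fe²⁺(aq) → 2 Br⁻(aq) + 2 Fe³⁺(aq), so Q = ([Br⁻(aq)]^2·[Fe³⁺(aq)]^2) / [Fe²⁺(aq)]^2 = 0.014 and log Q = −1.854.
E = E° − (0.0681/n)·log Q = +0.30 − (0.0681/2)(−1.854) = +0.363 V.

+0.363 V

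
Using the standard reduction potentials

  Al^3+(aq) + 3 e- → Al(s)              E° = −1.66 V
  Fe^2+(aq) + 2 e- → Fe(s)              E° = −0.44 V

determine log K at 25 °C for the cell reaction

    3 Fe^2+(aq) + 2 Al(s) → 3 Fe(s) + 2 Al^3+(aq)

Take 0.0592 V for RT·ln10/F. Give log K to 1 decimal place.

The Fe²⁺/Fe couple is reduced (cathode); E°cell = −0.44 − (−1.66) = +1.22 V with n = 6.
At equilibrium E = 0, so log K = nE°cell / 0.0592 = (6)(+1.22) / 0.0592 = 123.6.

log K = 123.6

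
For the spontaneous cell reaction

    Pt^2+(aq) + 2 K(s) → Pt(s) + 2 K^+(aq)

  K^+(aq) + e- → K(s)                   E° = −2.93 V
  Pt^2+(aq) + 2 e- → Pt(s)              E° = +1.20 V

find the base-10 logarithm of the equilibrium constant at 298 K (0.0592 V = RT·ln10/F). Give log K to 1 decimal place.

log K = 139.5

The Pt²⁺/Pt couple is reduced (cathode); E°cell = +1.20 − (−2.93) = +4.13 V with n = 2.
At equilibrium E = 0, so log K = nE°cell / 0.0592 = (2)(+4.13) / 0.0592 = 139.5.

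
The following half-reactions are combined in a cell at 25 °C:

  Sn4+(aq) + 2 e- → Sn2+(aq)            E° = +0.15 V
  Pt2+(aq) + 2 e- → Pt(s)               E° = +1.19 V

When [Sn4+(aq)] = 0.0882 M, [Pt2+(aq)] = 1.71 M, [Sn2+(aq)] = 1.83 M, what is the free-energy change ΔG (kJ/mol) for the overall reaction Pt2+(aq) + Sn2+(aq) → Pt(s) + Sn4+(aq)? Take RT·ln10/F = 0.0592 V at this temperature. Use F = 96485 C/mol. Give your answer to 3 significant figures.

E°cell = +1.19 − (+0.15) = +1.04 V; the balanced reaction transfers n = 2 electrons.
Q = [Sn4+(aq)] / ([Pt2+(aq)]·[Sn2+(aq)]) = 0.0282, so log Q = −1.550 and E = +1.04 − (0.0592/2)(−1.550) = +1.0859 V.
Then ΔG = −nFE = −2 × 96485 × +1.0859 J/mol = −210 kJ/mol.

−210 kJ/mol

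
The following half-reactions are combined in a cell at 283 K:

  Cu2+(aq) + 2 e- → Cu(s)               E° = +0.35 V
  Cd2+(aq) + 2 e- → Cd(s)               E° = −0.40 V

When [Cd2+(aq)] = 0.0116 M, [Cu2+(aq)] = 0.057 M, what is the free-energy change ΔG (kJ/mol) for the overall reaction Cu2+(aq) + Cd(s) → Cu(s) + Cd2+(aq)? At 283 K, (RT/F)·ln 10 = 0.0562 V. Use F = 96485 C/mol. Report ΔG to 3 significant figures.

With Cu²⁺/Cu reduced at the cathode, E°cell = +0.35 − (−0.40) = +0.75 V and n = 2.
Q = [Cd2+(aq)] / [Cu2+(aq)] = 0.204, so log Q = −0.691 and E = +0.75 − (0.0562/2)(−0.691) = +0.7694 V.
Finally ΔG = −nFE = −(2)(96485 C/mol)(+0.7694 V) = −148 kJ/mol.

−148 kJ/mol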